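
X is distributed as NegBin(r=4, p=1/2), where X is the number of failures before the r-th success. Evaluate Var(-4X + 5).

For X ~ NegBin(r=4, p=1/2), where X is the number of failures before the r-th success:
Var(X) = 8
Var(-4X + 5) = (-4)² × Var(X) = 16 × 8 = 128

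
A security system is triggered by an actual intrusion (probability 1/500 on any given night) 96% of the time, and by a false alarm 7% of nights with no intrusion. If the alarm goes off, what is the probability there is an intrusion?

Let D = the rare event, + = positive/flagged.
P(D) = 1/500
P(+|D) = 96/100 = 24/25
P(+|D') = 7/100
P(+) = P(+|D)P(D) + P(+|D')P(D')
     = \frac{24}{25} × \frac{1}{500} + \frac{7}{100} × \frac{499}{500}
     = \frac{3589}{50000}
P(D|+) = P(+|D)P(D)/P(+) = \frac{96}{3589}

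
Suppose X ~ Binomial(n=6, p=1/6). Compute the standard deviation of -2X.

For X ~ Binomial(n=6, p=1/6):
Var(X) = \frac{5}{6}
SD(X) = √(Var(X)) = √(\frac{5}{6}) = \frac{\sqrt{30}}{6}
SD(-2X) = |-2| × SD(X) = 2 × \frac{\sqrt{30}}{6} = \frac{\sqrt{30}}{3}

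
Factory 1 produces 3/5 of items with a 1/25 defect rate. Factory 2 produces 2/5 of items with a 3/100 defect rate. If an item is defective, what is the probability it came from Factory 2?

Using Bayes' theorem:
P(F1) = 3/5, P(D|F1) = 1/25
P(F2) = 2/5, P(D|F2) = 3/100
P(D) = P(D|F1)P(F1) + P(D|F2)P(F2)
     = \frac{9}{250}
P(F2|D) = P(D|F2)P(F2) / P(D)
= \frac{1}{3}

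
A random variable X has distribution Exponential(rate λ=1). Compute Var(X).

For X ~ Exponential(rate λ=1):
Var(X) = 1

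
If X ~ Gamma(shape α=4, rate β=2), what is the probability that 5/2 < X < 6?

P(5/2 < X < 6) = ∫_{5/2}^{6} f(x) dx
where f(x) = \frac{8 x^{3} e^{- 2 x}}{3}
= \frac{-1119 + 118 e^{7}}{3 e^{12}}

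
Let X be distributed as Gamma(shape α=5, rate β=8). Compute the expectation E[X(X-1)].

E[X(X-1)] = E[X² - X] = E[X²] - E[X]
E[X] = \frac{5}{8}
E[X²] = Var(X) + (E[X])² = \frac{5}{64} + (\frac{5}{8})² = \frac{15}{32}
E[X(X-1)] = \frac{15}{32} - \frac{5}{8} = - \frac{5}{32}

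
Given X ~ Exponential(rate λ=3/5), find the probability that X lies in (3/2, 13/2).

P(3/2 < X < 13/2) = ∫_{3/2}^{13/2} f(x) dx
where f(x) = \frac{3 e^{- \frac{3 x}{5}}}{5}
= - \frac{1 - e^{3}}{e^{\frac{39}{10}}}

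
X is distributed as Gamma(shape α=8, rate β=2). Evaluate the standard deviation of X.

For X ~ Gamma(shape α=8, rate β=2):
Var(X) = 2
SD(X) = √(Var(X)) = √(2) = \sqrt{2}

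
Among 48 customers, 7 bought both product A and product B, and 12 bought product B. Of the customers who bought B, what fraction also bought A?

P(A ∩ B) = 7/48
P(B) = 12/48 = 1/4
P(A|B) = P(A ∩ B) / P(B) = (7/48) / (1/4) = 7/12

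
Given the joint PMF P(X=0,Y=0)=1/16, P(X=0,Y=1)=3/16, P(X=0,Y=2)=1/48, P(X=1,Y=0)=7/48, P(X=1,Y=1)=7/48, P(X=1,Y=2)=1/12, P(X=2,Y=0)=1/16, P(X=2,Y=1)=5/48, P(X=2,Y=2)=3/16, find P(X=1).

P(X=1) = P(X=1,Y=0) + P(X=1,Y=1) + P(X=1,Y=2)
= 7/48 + 7/48 + 1/12
= 3/8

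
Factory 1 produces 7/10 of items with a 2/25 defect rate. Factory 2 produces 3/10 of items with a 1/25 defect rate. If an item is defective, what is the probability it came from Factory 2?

Using Bayes' theorem:
P(F1) = 7/10, P(D|F1) = 2/25
P(F2) = 3/10, P(D|F2) = 1/25
P(D) = P(D|F1)P(F1) + P(D|F2)P(F2)
     = \frac{17}{250}
P(F2|D) = P(D|F2)P(F2) / P(D)
= \frac{3}{17}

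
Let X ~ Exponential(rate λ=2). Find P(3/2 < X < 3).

P(3/2 < X < 3) = ∫_{3/2}^{3} f(x) dx
where f(x) = 2 e^{- 2 x}
= - \frac{1 - e^{3}}{e^{6}}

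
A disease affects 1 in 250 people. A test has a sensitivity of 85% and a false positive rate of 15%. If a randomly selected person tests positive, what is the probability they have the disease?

Let D = the rare event, + = positive/flagged.
P(D) = 1/250
P(+|D) = 85/100 = 17/20
P(+|D') = 15/100 = 3/20
P(+) = P(+|D)P(D) + P(+|D')P(D')
     = \frac{17}{20} × \frac{1}{250} + \frac{3}{20} × \frac{249}{250}
     = \frac{191}{1250}
P(D|+) = P(+|D)P(D)/P(+) = \frac{17}{764}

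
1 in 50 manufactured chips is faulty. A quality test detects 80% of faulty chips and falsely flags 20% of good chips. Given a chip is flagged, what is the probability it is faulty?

Let D = the rare event, + = positive/flagged.
P(D) = 1/50
P(+|D) = 80/100 = 4/5
P(+|D') = 20/100 = 1/5
P(+) = P(+|D)P(D) + P(+|D')P(D')
     = \frac{4}{5} × \frac{1}{50} + \frac{1}{5} × \frac{49}{50}
     = \frac{53}{250}
P(D|+) = P(+|D)P(D)/P(+) = \frac{4}{53}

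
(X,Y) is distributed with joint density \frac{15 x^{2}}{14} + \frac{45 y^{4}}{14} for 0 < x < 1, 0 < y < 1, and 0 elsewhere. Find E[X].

E[X] = ∫_0^1 ∫_0^1 x × f(x,y) dy dx
= ∫_0^1 ∫_0^1 x × (\frac{15 x^{2}}{14} + \frac{45 y^{4}}{14}) dy dx
= \frac{33}{56}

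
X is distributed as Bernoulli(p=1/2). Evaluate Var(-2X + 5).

For X ~ Bernoulli(p=1/2):
Var(X) = \frac{1}{4}
Var(-2X + 5) = (-2)² × Var(X) = 4 × \frac{1}{4} = 1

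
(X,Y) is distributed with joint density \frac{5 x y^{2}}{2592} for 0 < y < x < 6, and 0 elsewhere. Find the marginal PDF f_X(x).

f_X(x) = ∫_0^x \frac{5 x y^{2}}{2592} dy = \frac{5 x^{4}}{7776}
for 0 < x < 6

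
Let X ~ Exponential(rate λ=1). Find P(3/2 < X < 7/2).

P(3/2 < X < 7/2) = ∫_{3/2}^{7/2} f(x) dx
where f(x) = e^{- x}
= - \frac{1 - e^{2}}{e^{\frac{7}{2}}}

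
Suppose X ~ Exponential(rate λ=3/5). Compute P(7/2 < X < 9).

P(7/2 < X < 9) = ∫_{7/2}^{9} f(x) dx
where f(x) = \frac{3 e^{- \frac{3 x}{5}}}{5}
= - \frac{1}{e^{\frac{27}{5}}} + e^{- \frac{21}{10}}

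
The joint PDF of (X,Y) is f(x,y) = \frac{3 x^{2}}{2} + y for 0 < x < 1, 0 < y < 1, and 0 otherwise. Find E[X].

E[X] = ∫_0^1 ∫_0^1 x × f(x,y) dy dx
= ∫_0^1 ∫_0^1 x × (\frac{3 x^{2}}{2} + y) dy dx
= \frac{5}{8}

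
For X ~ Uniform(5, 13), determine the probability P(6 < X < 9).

P(6 < X < 9) = ∫_{6}^{9} f(x) dx
where f(x) = \frac{1}{8}
= \frac{3}{8}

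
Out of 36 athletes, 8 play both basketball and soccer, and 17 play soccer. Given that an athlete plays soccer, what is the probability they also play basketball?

P(A ∩ B) = 8/36 = 2/9
P(B) = 17/36
P(A|B) = P(A ∩ B) / P(B) = (2/9) / (17/36) = 8/17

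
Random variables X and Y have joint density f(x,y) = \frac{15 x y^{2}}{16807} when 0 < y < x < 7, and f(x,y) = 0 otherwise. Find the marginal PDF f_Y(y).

f_Y(y) = ∫_y^7 \frac{15 x y^{2}}{16807} dx = \frac{15 y^{2} \left(49 - y^{2}\right)}{33614}
for 0 < y < 7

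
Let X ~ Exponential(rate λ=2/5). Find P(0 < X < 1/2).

P(0 < X < 1/2) = ∫_{0}^{1/2} f(x) dx
where f(x) = \frac{2 e^{- \frac{2 x}{5}}}{5}
= 1 - e^{- \frac{1}{5}}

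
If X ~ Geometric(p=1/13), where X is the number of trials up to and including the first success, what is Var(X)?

For X ~ Geometric(p=1/13), where X is the number of trials up to and including the first success:
Var(X) = 156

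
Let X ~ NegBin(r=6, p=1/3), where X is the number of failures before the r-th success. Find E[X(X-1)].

E[X(X-1)] = E[X² - X] = E[X²] - E[X]
E[X] = 12
E[X²] = Var(X) + (E[X])² = 36 + (12)² = 180
E[X(X-1)] = 180 - 12 = 168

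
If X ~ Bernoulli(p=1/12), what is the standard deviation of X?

For X ~ Bernoulli(p=1/12):
Var(X) = \frac{11}{144}
SD(X) = √(Var(X)) = √(\frac{11}{144}) = \frac{\sqrt{11}}{12}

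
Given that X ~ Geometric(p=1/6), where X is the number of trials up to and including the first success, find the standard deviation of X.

For X ~ Geometric(p=1/6), where X is the number of trials up to and including the first success:
Var(X) = 30
SD(X) = √(Var(X)) = √(30) = \sqrt{30}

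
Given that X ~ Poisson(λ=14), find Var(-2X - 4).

For X ~ Poisson(λ=14):
Var(X) = 14
Var(-2X - 4) = (-2)² × Var(X) = 4 × 14 = 56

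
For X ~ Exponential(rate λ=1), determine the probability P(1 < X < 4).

P(1 < X < 4) = ∫_{1}^{4} f(x) dx
where f(x) = e^{- x}
= - \frac{1 - e^{3}}{e^{4}}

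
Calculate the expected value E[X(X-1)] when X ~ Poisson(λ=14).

E[X(X-1)] = E[X² - X] = E[X²] - E[X]
E[X] = 14
E[X²] = Var(X) + (E[X])² = 14 + (14)² = 210
E[X(X-1)] = 210 - 14 = 196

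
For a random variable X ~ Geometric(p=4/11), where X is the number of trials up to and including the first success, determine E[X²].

Using the identity E[X²] = Var(X) + (E[X])²:
E[X] = \frac{11}{4}
Var(X) = \frac{77}{16}
E[X²] = \frac{77}{16} + (\frac{11}{4})²
= \frac{99}{8}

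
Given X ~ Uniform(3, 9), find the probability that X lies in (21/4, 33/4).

P(21/4 < X < 33/4) = ∫_{21/4}^{33/4} f(x) dx
where f(x) = \frac{1}{6}
= \frac{1}{2}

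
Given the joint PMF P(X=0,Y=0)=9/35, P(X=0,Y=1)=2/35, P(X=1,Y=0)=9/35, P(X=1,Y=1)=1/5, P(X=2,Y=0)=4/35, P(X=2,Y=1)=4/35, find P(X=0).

P(X=0) = P(X=0,Y=0) + P(X=0,Y=1)
= 9/35 + 2/35
= 11/35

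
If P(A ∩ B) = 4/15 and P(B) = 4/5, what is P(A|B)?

P(A|B) = P(A ∩ B) / P(B)
= (4/15) / (4/5)
= 1/3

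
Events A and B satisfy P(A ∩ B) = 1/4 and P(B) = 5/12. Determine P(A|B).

P(A|B) = P(A ∩ B) / P(B)
= (1/4) / (5/12)
= 3/5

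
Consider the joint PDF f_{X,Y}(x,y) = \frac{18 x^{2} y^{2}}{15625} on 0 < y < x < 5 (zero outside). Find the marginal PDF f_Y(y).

f_Y(y) = ∫_y^5 \frac{18 x^{2} y^{2}}{15625} dx = \frac{6 y^{2} \left(125 - y^{3}\right)}{15625}
for 0 < y < 5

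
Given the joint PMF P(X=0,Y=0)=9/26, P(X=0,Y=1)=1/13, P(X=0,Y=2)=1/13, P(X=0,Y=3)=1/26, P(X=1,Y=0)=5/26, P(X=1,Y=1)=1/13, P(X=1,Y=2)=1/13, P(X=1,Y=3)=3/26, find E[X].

First find marginal of X:
P(X=0) = 7/13
P(X=1) = 6/13
E[X] = 0 × 7/13 + 1 × 6/13 = 6/13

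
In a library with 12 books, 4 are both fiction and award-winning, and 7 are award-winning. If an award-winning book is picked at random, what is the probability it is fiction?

P(A ∩ B) = 4/12 = 1/3
P(B) = 7/12
P(A|B) = P(A ∩ B) / P(B) = (1/3) / (7/12) = 4/7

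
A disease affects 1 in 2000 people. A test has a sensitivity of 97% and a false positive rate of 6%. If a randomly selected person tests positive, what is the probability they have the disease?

Let D = the rare event, + = positive/flagged.
P(D) = 1/2000
P(+|D) = 97/100
P(+|D') = 6/100 = 3/50
P(+) = P(+|D)P(D) + P(+|D')P(D')
     = \frac{97}{100} × \frac{1}{2000} + \frac{3}{50} × \frac{1999}{2000}
     = \frac{12091}{200000}
P(D|+) = P(+|D)P(D)/P(+) = \frac{97}{12091}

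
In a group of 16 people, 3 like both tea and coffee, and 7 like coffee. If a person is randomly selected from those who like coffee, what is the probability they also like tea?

P(A ∩ B) = 3/16
P(B) = 7/16
P(A|B) = P(A ∩ B) / P(B) = (3/16) / (7/16) = 3/7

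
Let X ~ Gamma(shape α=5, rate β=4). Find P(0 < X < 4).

P(0 < X < 4) = ∫_{0}^{4} f(x) dx
where f(x) = \frac{128 x^{4} e^{- 4 x}}{3}
= 1 - \frac{10675}{3 e^{16}}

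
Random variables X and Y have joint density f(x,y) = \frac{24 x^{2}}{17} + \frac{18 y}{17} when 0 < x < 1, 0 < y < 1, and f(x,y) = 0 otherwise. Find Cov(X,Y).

E[XY] = ∫∫ xy × f(x,y) dx dy = \frac{6}{17}
E[X] = \frac{21}{34}
E[Y] = \frac{10}{17}
Cov(X,Y) = E[XY] - E[X]E[Y] = - \frac{3}{289}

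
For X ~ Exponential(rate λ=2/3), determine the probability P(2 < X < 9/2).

P(2 < X < 9/2) = ∫_{2}^{9/2} f(x) dx
where f(x) = \frac{2 e^{- \frac{2 x}{3}}}{3}
= - \frac{1}{e^{3}} + e^{- \frac{4}{3}}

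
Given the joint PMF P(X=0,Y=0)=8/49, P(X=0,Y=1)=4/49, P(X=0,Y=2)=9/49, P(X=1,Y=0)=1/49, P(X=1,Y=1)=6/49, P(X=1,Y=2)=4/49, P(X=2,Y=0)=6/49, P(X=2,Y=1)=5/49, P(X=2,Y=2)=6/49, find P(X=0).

P(X=0) = P(X=0,Y=0) + P(X=0,Y=1) + P(X=0,Y=2)
= 8/49 + 4/49 + 9/49
= 3/7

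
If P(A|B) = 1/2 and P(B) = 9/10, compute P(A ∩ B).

By definition, P(A|B) = P(A ∩ B) / P(B)
So P(A ∩ B) = P(A|B) × P(B)
= 1/2 × 9/10
= 9/20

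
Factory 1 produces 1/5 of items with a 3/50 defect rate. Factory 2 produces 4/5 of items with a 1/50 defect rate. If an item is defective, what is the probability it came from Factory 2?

Using Bayes' theorem:
P(F1) = 1/5, P(D|F1) = 3/50
P(F2) = 4/5, P(D|F2) = 1/50
P(D) = P(D|F1)P(F1) + P(D|F2)P(F2)
     = \frac{7}{250}
P(F2|D) = P(D|F2)P(F2) / P(D)
= \frac{4}{7}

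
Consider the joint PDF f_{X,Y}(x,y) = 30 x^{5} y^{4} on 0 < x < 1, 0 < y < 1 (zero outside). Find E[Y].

E[Y] = ∫_0^1 ∫_0^1 y × f(x,y) dx dy
= \frac{5}{6}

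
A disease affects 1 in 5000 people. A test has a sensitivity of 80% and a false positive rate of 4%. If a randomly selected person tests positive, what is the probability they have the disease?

Let D = the rare event, + = positive/flagged.
P(D) = 1/5000
P(+|D) = 80/100 = 4/5
P(+|D') = 4/100 = 1/25
P(+) = P(+|D)P(D) + P(+|D')P(D')
     = \frac{4}{5} × \frac{1}{5000} + \frac{1}{25} × \frac{4999}{5000}
     = \frac{5019}{125000}
P(D|+) = P(+|D)P(D)/P(+) = \frac{20}{5019}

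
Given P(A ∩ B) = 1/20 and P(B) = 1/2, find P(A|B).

P(A|B) = P(A ∩ B) / P(B)
= (1/20) / (1/2)
= 1/10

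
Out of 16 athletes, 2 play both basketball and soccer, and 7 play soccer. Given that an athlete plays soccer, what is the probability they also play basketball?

P(A ∩ B) = 2/16 = 1/8
P(B) = 7/16
P(A|B) = P(A ∩ B) / P(B) = (1/8) / (7/16) = 2/7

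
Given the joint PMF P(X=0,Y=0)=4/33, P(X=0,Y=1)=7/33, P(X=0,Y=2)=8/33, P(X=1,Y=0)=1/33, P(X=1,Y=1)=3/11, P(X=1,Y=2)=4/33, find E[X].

First find marginal of X:
P(X=0) = 19/33
P(X=1) = 14/33
E[X] = 0 × 19/33 + 1 × 14/33 = 14/33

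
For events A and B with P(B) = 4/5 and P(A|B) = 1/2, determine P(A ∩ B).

By definition, P(A|B) = P(A ∩ B) / P(B)
So P(A ∩ B) = P(A|B) × P(B)
= 1/2 × 4/5
= 2/5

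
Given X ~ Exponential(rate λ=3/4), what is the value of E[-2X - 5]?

For X ~ Exponential(rate λ=3/4):
E[X] = \frac{4}{3}
E[-2X - 5] = -2 × E[X] - 5 = - \frac{23}{3}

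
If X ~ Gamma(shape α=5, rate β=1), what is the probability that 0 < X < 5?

P(0 < X < 5) = ∫_{0}^{5} f(x) dx
where f(x) = \frac{x^{4} e^{- x}}{24}
= 1 - \frac{523}{8 e^{5}}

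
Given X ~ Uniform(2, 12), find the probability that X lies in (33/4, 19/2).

P(33/4 < X < 19/2) = ∫_{33/4}^{19/2} f(x) dx
where f(x) = \frac{1}{10}
= \frac{1}{8}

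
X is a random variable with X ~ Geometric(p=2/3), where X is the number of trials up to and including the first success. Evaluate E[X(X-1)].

E[X(X-1)] = E[X² - X] = E[X²] - E[X]
E[X] = \frac{3}{2}
E[X²] = Var(X) + (E[X])² = \frac{3}{4} + (\frac{3}{2})² = 3
E[X(X-1)] = 3 - \frac{3}{2} = \frac{3}{2}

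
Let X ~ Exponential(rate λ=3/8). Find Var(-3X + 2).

For X ~ Exponential(rate λ=3/8):
Var(X) = \frac{64}{9}
Var(-3X + 2) = (-3)² × Var(X) = 9 × \frac{64}{9} = 64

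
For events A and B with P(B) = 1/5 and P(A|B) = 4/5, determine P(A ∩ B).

By definition, P(A|B) = P(A ∩ B) / P(B)
So P(A ∩ B) = P(A|B) × P(B)
= 4/5 × 1/5
= 4/25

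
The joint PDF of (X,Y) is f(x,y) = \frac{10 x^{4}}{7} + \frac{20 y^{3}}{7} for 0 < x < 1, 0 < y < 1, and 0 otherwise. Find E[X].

E[X] = ∫_0^1 ∫_0^1 x × f(x,y) dy dx
= ∫_0^1 ∫_0^1 x × (\frac{10 x^{4}}{7} + \frac{20 y^{3}}{7}) dy dx
= \frac{25}{42}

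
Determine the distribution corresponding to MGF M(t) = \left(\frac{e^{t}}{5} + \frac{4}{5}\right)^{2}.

The MGF M(t) = \left(\frac{e^{t}}{5} + \frac{4}{5}\right)^{2} is the standard form for the Binomial distribution.
Comparing with the known MGF formula identifies: Binomial(n=2, p=1/5)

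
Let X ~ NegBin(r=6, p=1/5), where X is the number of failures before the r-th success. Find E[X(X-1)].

E[X(X-1)] = E[X² - X] = E[X²] - E[X]
E[X] = 24
E[X²] = Var(X) + (E[X])² = 120 + (24)² = 696
E[X(X-1)] = 696 - 24 = 672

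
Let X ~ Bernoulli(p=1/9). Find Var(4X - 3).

For X ~ Bernoulli(p=1/9):
Var(X) = \frac{8}{81}
Var(4X - 3) = (4)² × Var(X) = 16 × \frac{8}{81} = \frac{128}{81}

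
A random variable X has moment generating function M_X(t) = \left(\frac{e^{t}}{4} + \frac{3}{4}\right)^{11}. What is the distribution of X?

The MGF M(t) = \left(\frac{e^{t}}{4} + \frac{3}{4}\right)^{11} is the standard form for the Binomial distribution.
Comparing with the known MGF formula identifies: Binomial(n=11, p=1/4)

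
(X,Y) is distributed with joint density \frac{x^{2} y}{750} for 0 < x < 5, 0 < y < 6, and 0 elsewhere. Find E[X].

f_X(x) = ∫_0^6 \frac{x^{2} y}{750} dy = \frac{3 x^{2}}{125}
E[X] = ∫_0^5 x × (\frac{3 x^{2}}{125}) dx = \frac{15}{4}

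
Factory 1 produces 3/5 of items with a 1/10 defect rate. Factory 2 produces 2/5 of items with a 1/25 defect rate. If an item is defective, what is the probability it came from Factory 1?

Using Bayes' theorem:
P(F1) = 3/5, P(D|F1) = 1/10
P(F2) = 2/5, P(D|F2) = 1/25
P(D) = P(D|F1)P(F1) + P(D|F2)P(F2)
     = \frac{19}{250}
P(F1|D) = P(D|F1)P(F1) / P(D)
= \frac{15}{19}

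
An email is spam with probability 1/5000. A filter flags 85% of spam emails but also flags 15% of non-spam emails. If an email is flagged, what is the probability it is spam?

Let D = the rare event, + = positive/flagged.
P(D) = 1/5000
P(+|D) = 85/100 = 17/20
P(+|D') = 15/100 = 3/20
P(+) = P(+|D)P(D) + P(+|D')P(D')
     = \frac{17}{20} × \frac{1}{5000} + \frac{3}{20} × \frac{4999}{5000}
     = \frac{7507}{50000}
P(D|+) = P(+|D)P(D)/P(+) = \frac{17}{15014}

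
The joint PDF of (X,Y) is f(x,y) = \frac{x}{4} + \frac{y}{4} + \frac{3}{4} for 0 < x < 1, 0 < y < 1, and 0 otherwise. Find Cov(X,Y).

E[XY] = ∫∫ xy × f(x,y) dx dy = \frac{13}{48}
E[X] = \frac{25}{48}
E[Y] = \frac{25}{48}
Cov(X,Y) = E[XY] - E[X]E[Y] = - \frac{1}{2304}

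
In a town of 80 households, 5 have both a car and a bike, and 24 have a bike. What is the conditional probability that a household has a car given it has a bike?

P(A ∩ B) = 5/80 = 1/16
P(B) = 24/80 = 3/10
P(A|B) = P(A ∩ B) / P(B) = (1/16) / (3/10) = 5/24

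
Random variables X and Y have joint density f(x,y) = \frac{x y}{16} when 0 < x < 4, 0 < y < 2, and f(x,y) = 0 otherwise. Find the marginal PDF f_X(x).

f_X(x) = ∫_0^2 f(x,y) dy
= ∫_0^2 \frac{x y}{16} dy
= \frac{x}{8} for 0 < x < 4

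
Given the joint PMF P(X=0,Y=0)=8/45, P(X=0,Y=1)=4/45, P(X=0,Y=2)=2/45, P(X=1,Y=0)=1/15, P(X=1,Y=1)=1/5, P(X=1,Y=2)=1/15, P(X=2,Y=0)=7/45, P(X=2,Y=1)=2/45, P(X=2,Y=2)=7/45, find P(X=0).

P(X=0) = P(X=0,Y=0) + P(X=0,Y=1) + P(X=0,Y=2)
= 8/45 + 4/45 + 2/45
= 14/45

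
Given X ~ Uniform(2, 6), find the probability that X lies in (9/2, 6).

P(9/2 < X < 6) = ∫_{9/2}^{6} f(x) dx
where f(x) = \frac{1}{4}
= \frac{3}{8}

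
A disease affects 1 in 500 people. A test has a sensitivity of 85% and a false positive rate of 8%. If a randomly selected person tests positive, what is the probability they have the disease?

Let D = the rare event, + = positive/flagged.
P(D) = 1/500
P(+|D) = 85/100 = 17/20
P(+|D') = 8/100 = 2/25
P(+) = P(+|D)P(D) + P(+|D')P(D')
     = \frac{17}{20} × \frac{1}{500} + \frac{2}{25} × \frac{499}{500}
     = \frac{4077}{50000}
P(D|+) = P(+|D)P(D)/P(+) = \frac{85}{4077}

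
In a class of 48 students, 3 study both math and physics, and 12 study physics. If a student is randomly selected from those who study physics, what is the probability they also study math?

P(A ∩ B) = 3/48 = 1/16
P(B) = 12/48 = 1/4
P(A|B) = P(A ∩ B) / P(B) = (1/16) / (1/4) = 1/4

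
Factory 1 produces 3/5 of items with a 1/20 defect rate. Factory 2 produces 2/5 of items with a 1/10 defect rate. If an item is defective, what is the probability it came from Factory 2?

Using Bayes' theorem:
P(F1) = 3/5, P(D|F1) = 1/20
P(F2) = 2/5, P(D|F2) = 1/10
P(D) = P(D|F1)P(F1) + P(D|F2)P(F2)
     = \frac{7}{100}
P(F2|D) = P(D|F2)P(F2) / P(D)
= \frac{4}{7}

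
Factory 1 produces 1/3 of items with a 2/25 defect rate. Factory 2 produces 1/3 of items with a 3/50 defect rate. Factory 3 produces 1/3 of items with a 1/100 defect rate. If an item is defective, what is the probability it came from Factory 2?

Using Bayes' theorem:
P(F1) = 1/3, P(D|F1) = 2/25
P(F2) = 1/3, P(D|F2) = 3/50
P(F3) = 1/3, P(D|F3) = 1/100
P(D) = P(D|F1)P(F1) + P(D|F2)P(F2) + P(D|F3)P(F3)
     = \frac{1}{20}
P(F2|D) = P(D|F2)P(F2) / P(D)
= \frac{2}{5}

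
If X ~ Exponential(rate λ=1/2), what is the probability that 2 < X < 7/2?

P(2 < X < 7/2) = ∫_{2}^{7/2} f(x) dx
where f(x) = \frac{e^{- \frac{x}{2}}}{2}
= - \frac{1}{e^{\frac{7}{4}}} + e^{-1}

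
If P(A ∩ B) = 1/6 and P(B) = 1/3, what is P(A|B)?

P(A|B) = P(A ∩ B) / P(B)
= (1/6) / (1/3)
= 1/2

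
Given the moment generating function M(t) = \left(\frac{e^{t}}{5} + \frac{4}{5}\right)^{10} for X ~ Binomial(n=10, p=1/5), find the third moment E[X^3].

To find E[X^3], compute M^(3)(0):
M^(1)(t) = 2 \left(\frac{e^{t}}{5} + \frac{4}{5}\right)^{9} e^{t}
M^(2)(t) = 2 \left(\frac{e^{t}}{5} + \frac{4}{5}\right)^{9} e^{t} + \frac{18 \left(\frac{e^{t}}{5} + \frac{4}{5}\right)^{8} e^{2 t}}{5}
M^(3)(t) = 2 \left(\frac{e^{t}}{5} + \frac{4}{5}\right)^{9} e^{t} + \frac{54 \left(\frac{e^{t}}{5} + \frac{4}{5}\right)^{8} e^{2 t}}{5} + \frac{144 \left(\frac{e^{t}}{5} + \frac{4}{5}\right)^{7} e^{3 t}}{25}
M^(3)(0) = \frac{464}{25}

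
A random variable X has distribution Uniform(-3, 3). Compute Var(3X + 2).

For X ~ Uniform(-3, 3):
Var(X) = 3
Var(3X + 2) = (3)² × Var(X) = 9 × 3 = 27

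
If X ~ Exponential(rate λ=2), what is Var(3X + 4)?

For X ~ Exponential(rate λ=2):
Var(X) = \frac{1}{4}
Var(3X + 4) = (3)² × Var(X) = 9 × \frac{1}{4} = \frac{9}{4}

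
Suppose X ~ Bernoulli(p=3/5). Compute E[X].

For X ~ Bernoulli(p=3/5), the expected value is:
E[X] = \frac{3}{5}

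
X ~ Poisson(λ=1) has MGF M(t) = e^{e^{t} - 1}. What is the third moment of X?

To find E[X^3], compute M^(3)(0):
M^(1)(t) = e^{t} e^{e^{t} - 1}
M^(2)(t) = e^{2 t} e^{e^{t} - 1} + e^{t} e^{e^{t} - 1}
M^(3)(t) = e^{3 t} e^{e^{t} - 1} + 3 e^{2 t} e^{e^{t} - 1} + e^{t} e^{e^{t} - 1}
M^(3)(0) = 5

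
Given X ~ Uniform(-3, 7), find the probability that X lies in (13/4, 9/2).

P(13/4 < X < 9/2) = ∫_{13/4}^{9/2} f(x) dx
where f(x) = \frac{1}{10}
= \frac{1}{8}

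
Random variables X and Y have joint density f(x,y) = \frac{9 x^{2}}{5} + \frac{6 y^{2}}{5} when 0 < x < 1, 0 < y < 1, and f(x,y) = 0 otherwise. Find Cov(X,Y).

E[XY] = ∫∫ xy × f(x,y) dx dy = \frac{3}{8}
E[X] = \frac{13}{20}
E[Y] = \frac{3}{5}
Cov(X,Y) = E[XY] - E[X]E[Y] = - \frac{3}{200}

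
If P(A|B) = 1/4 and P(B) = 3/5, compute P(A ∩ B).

By definition, P(A|B) = P(A ∩ B) / P(B)
So P(A ∩ B) = P(A|B) × P(B)
= 1/4 × 3/5
= 3/20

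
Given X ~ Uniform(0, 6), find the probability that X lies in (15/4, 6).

P(15/4 < X < 6) = ∫_{15/4}^{6} f(x) dx
where f(x) = \frac{1}{6}
= \frac{3}{8}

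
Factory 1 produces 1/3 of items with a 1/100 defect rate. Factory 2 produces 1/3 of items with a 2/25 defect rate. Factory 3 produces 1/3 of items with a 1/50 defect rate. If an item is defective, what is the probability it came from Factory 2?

Using Bayes' theorem:
P(F1) = 1/3, P(D|F1) = 1/100
P(F2) = 1/3, P(D|F2) = 2/25
P(F3) = 1/3, P(D|F3) = 1/50
P(D) = P(D|F1)P(F1) + P(D|F2)P(F2) + P(D|F3)P(F3)
     = \frac{11}{300}
P(F2|D) = P(D|F2)P(F2) / P(D)
= \frac{8}{11}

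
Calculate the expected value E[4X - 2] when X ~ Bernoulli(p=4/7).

For X ~ Bernoulli(p=4/7):
E[X] = \frac{4}{7}
E[4X - 2] = 4 × E[X] - 2 = \frac{2}{7}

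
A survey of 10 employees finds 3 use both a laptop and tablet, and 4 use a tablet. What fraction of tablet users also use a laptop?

P(A ∩ B) = 3/10
P(B) = 4/10 = 2/5
P(A|B) = P(A ∩ B) / P(B) = (3/10) / (2/5) = 3/4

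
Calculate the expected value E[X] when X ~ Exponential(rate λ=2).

For X ~ Exponential(rate λ=2), the expected value is:
E[X] = \frac{1}{2}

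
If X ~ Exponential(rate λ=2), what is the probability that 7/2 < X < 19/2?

P(7/2 < X < 19/2) = ∫_{7/2}^{19/2} f(x) dx
where f(x) = 2 e^{- 2 x}
= - \frac{1 - e^{12}}{e^{19}}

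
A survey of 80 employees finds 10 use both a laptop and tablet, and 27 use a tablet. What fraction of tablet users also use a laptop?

P(A ∩ B) = 10/80 = 1/8
P(B) = 27/80
P(A|B) = P(A ∩ B) / P(B) = (1/8) / (27/80) = 10/27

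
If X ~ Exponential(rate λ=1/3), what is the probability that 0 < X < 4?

P(0 < X < 4) = ∫_{0}^{4} f(x) dx
where f(x) = \frac{e^{- \frac{x}{3}}}{3}
= 1 - e^{- \frac{4}{3}}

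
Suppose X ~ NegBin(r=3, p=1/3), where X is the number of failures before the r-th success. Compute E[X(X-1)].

E[X(X-1)] = E[X² - X] = E[X²] - E[X]
E[X] = 6
E[X²] = Var(X) + (E[X])² = 18 + (6)² = 54
E[X(X-1)] = 54 - 6 = 48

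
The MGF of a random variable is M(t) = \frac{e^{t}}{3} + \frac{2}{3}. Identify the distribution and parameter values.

The MGF M(t) = \frac{e^{t}}{3} + \frac{2}{3} is the standard form for the Bernoulli distribution.
Comparing with the known MGF formula identifies: Bernoulli(p=1/3)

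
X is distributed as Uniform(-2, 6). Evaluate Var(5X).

For X ~ Uniform(-2, 6):
Var(X) = \frac{16}{3}
Var(5X) = (5)² × Var(X) = 25 × \frac{16}{3} = \frac{400}{3}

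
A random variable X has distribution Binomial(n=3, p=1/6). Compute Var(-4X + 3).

For X ~ Binomial(n=3, p=1/6):
Var(X) = \frac{5}{12}
Var(-4X + 3) = (-4)² × Var(X) = 16 × \frac{5}{12} = \frac{20}{3}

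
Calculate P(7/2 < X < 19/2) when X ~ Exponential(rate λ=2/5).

P(7/2 < X < 19/2) = ∫_{7/2}^{19/2} f(x) dx
where f(x) = \frac{2 e^{- \frac{2 x}{5}}}{5}
= - \frac{1 - e^{\frac{12}{5}}}{e^{\frac{19}{5}}}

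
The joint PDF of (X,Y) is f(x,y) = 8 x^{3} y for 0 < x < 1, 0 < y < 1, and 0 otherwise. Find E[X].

E[X] = ∫_0^1 ∫_0^1 x × f(x,y) dy dx
= ∫_0^1 ∫_0^1 x × (8 x^{3} y) dy dx
= \frac{4}{5}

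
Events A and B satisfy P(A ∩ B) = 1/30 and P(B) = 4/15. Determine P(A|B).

P(A|B) = P(A ∩ B) / P(B)
= (1/30) / (4/15)
= 1/8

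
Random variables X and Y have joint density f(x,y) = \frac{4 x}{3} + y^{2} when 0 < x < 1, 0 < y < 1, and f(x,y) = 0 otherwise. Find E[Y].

E[Y] = ∫_0^1 ∫_0^1 y × f(x,y) dx dy
= \frac{7}{12}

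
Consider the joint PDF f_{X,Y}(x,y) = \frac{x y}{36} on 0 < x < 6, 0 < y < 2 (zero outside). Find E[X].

f_X(x) = ∫_0^2 \frac{x y}{36} dy = \frac{x}{18}
E[X] = ∫_0^6 x × (\frac{x}{18}) dx = 4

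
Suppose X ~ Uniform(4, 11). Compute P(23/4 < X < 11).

P(23/4 < X < 11) = ∫_{23/4}^{11} f(x) dx
where f(x) = \frac{1}{7}
= \frac{3}{4}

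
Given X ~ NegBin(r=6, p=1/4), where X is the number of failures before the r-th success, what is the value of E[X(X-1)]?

E[X(X-1)] = E[X² - X] = E[X²] - E[X]
E[X] = 18
E[X²] = Var(X) + (E[X])² = 72 + (18)² = 396
E[X(X-1)] = 396 - 18 = 378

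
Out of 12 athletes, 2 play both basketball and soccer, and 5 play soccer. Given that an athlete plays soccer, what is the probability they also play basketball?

P(A ∩ B) = 2/12 = 1/6
P(B) = 5/12
P(A|B) = P(A ∩ B) / P(B) = (1/6) / (5/12) = 2/5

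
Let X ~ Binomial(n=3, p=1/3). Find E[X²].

Using the identity E[X²] = Var(X) + (E[X])²:
E[X] = 1
Var(X) = \frac{2}{3}
E[X²] = \frac{2}{3} + (1)²
= \frac{5}{3}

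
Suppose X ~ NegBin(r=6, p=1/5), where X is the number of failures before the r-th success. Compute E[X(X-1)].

E[X(X-1)] = E[X² - X] = E[X²] - E[X]
E[X] = 24
E[X²] = Var(X) + (E[X])² = 120 + (24)² = 696
E[X(X-1)] = 696 - 24 = 672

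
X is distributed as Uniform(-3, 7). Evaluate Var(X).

For X ~ Uniform(-3, 7):
Var(X) = \frac{25}{3}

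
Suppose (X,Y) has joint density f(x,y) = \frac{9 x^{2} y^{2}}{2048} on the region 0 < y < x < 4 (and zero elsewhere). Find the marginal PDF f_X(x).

f_X(x) = ∫_0^x \frac{9 x^{2} y^{2}}{2048} dy = \frac{3 x^{5}}{2048}
for 0 < x < 4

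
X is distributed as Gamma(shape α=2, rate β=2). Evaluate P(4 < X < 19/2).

P(4 < X < 19/2) = ∫_{4}^{19/2} f(x) dx
where f(x) = 4 x e^{- 2 x}
= \frac{-20 + 9 e^{11}}{e^{19}}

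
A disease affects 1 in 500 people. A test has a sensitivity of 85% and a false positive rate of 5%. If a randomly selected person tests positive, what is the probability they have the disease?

Let D = the rare event, + = positive/flagged.
P(D) = 1/500
P(+|D) = 85/100 = 17/20
P(+|D') = 5/100 = 1/20
P(+) = P(+|D)P(D) + P(+|D')P(D')
     = \frac{17}{20} × \frac{1}{500} + \frac{1}{20} × \frac{499}{500}
     = \frac{129}{2500}
P(D|+) = P(+|D)P(D)/P(+) = \frac{17}{516}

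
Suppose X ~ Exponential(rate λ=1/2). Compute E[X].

For X ~ Exponential(rate λ=1/2), the expected value is:
E[X] = 2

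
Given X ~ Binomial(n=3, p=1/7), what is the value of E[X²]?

Using the identity E[X²] = Var(X) + (E[X])²:
E[X] = \frac{3}{7}
Var(X) = \frac{18}{49}
E[X²] = \frac{18}{49} + (\frac{3}{7})²
= \frac{27}{49}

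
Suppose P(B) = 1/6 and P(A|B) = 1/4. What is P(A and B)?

By definition, P(A|B) = P(A ∩ B) / P(B)
So P(A ∩ B) = P(A|B) × P(B)
= 1/4 × 1/6
= 1/24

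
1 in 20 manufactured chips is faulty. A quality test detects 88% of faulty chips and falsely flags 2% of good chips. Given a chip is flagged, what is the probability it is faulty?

Let D = the rare event, + = positive/flagged.
P(D) = 1/20
P(+|D) = 88/100 = 22/25
P(+|D') = 2/100 = 1/50
P(+) = P(+|D)P(D) + P(+|D')P(D')
     = \frac{22}{25} × \frac{1}{20} + \frac{1}{50} × \frac{19}{20}
     = \frac{63}{1000}
P(D|+) = P(+|D)P(D)/P(+) = \frac{44}{63}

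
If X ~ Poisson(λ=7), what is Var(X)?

For X ~ Poisson(λ=7):
Var(X) = 7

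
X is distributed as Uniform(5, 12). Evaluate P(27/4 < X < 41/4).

P(27/4 < X < 41/4) = ∫_{27/4}^{41/4} f(x) dx
where f(x) = \frac{1}{7}
= \frac{1}{2}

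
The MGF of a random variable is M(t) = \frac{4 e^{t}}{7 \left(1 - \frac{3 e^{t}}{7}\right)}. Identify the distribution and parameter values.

The MGF M(t) = \frac{4 e^{t}}{7 \left(1 - \frac{3 e^{t}}{7}\right)} is the standard form for the Geometric distribution.
Comparing with the known MGF formula identifies: Geometric(p=4/7), X = trial number of first success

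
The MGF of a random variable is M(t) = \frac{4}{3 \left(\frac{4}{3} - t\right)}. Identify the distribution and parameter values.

The MGF M(t) = \frac{4}{3 \left(\frac{4}{3} - t\right)} is the standard form for the Exponential distribution.
Comparing with the known MGF formula identifies: Exponential(rate λ=4/3)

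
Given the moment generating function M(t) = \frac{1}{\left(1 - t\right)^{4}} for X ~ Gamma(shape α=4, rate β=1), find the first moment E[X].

To find E[X], compute M^(1)(0):
M^(1)(t) = \frac{4}{\left(1 - t\right)^{5}}
M^(1)(0) = 4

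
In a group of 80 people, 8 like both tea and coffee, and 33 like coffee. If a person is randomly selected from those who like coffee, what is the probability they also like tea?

P(A ∩ B) = 8/80 = 1/10
P(B) = 33/80
P(A|B) = P(A ∩ B) / P(B) = (1/10) / (33/80) = 8/33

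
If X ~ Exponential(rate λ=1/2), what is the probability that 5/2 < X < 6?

P(5/2 < X < 6) = ∫_{5/2}^{6} f(x) dx
where f(x) = \frac{e^{- \frac{x}{2}}}{2}
= - \frac{1}{e^{3}} + e^{- \frac{5}{4}}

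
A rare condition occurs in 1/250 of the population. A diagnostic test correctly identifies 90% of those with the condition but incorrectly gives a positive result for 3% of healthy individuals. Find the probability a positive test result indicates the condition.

Let D = the rare event, + = positive/flagged.
P(D) = 1/250
P(+|D) = 90/100 = 9/10
P(+|D') = 3/100
P(+) = P(+|D)P(D) + P(+|D')P(D')
     = \frac{9}{10} × \frac{1}{250} + \frac{3}{100} × \frac{249}{250}
     = \frac{837}{25000}
P(D|+) = P(+|D)P(D)/P(+) = \frac{10}{93}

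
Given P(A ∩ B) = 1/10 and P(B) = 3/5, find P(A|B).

P(A|B) = P(A ∩ B) / P(B)
= (1/10) / (3/5)
= 1/6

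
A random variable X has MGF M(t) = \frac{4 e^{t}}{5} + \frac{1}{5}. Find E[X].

To find E[X], compute M^(1)(0):
M^(1)(t) = \frac{4 e^{t}}{5}
M^(1)(0) = \frac{4}{5}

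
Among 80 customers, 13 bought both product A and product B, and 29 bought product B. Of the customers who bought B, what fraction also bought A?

P(A ∩ B) = 13/80
P(B) = 29/80
P(A|B) = P(A ∩ B) / P(B) = (13/80) / (29/80) = 13/29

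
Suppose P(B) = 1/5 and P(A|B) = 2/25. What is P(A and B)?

By definition, P(A|B) = P(A ∩ B) / P(B)
So P(A ∩ B) = P(A|B) × P(B)
= 2/25 × 1/5
= 2/125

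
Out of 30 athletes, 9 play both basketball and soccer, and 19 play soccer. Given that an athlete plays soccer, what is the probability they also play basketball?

P(A ∩ B) = 9/30 = 3/10
P(B) = 19/30
P(A|B) = P(A ∩ B) / P(B) = (3/10) / (19/30) = 9/19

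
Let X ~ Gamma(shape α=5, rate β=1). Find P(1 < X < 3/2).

P(1 < X < 3/2) = ∫_{1}^{3/2} f(x) dx
where f(x) = \frac{x^{4} e^{- x}}{24}
= - \frac{563}{128 e^{\frac{3}{2}}} + \frac{65}{24 e}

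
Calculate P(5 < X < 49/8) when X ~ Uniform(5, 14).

P(5 < X < 49/8) = ∫_{5}^{49/8} f(x) dx
where f(x) = \frac{1}{9}
= \frac{1}{8}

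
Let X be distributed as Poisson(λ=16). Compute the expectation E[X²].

Using the identity E[X²] = Var(X) + (E[X])²:
E[X] = 16
Var(X) = 16
E[X²] = 16 + (16)²
= 272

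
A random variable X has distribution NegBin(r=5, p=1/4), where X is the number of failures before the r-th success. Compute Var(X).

For X ~ NegBin(r=5, p=1/4), where X is the number of failures before the r-th success:
Var(X) = 60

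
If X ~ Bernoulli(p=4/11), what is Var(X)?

For X ~ Bernoulli(p=4/11):
Var(X) = \frac{28}{121}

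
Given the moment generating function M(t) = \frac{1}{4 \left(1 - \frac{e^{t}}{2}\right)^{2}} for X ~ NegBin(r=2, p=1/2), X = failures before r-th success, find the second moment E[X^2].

To find E[X^2], compute M^(2)(0):
M^(1)(t) = \frac{e^{t}}{4 \left(1 - \frac{e^{t}}{2}\right)^{3}}
M^(2)(t) = \frac{e^{t}}{4 \left(1 - \frac{e^{t}}{2}\right)^{3}} + \frac{3 e^{2 t}}{8 \left(1 - \frac{e^{t}}{2}\right)^{4}}
M^(2)(0) = 8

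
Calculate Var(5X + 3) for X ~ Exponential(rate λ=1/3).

For X ~ Exponential(rate λ=1/3):
Var(X) = 9
Var(5X + 3) = (5)² × Var(X) = 25 × 9 = 225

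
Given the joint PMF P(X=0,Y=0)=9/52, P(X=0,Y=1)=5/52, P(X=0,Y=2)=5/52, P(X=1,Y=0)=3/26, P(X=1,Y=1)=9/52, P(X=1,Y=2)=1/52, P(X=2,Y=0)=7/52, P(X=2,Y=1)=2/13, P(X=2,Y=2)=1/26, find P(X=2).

P(X=2) = P(X=2,Y=0) + P(X=2,Y=1) + P(X=2,Y=2)
= 7/52 + 2/13 + 1/26
= 17/52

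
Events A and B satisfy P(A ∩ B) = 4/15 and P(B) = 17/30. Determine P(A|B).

P(A|B) = P(A ∩ B) / P(B)
= (4/15) / (17/30)
= 8/17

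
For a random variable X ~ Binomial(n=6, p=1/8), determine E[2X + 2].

For X ~ Binomial(n=6, p=1/8):
E[X] = \frac{3}{4}
E[2X + 2] = 2 × E[X] + 2 = \frac{7}{2}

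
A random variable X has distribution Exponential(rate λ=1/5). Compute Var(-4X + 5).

For X ~ Exponential(rate λ=1/5):
Var(X) = 25
Var(-4X + 5) = (-4)² × Var(X) = 16 × 25 = 400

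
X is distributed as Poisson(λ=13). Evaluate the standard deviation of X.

For X ~ Poisson(λ=13):
Var(X) = 13
SD(X) = √(Var(X)) = √(13) = \sqrt{13}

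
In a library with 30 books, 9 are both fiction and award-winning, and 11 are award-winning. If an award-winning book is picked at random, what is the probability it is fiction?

P(A ∩ B) = 9/30 = 3/10
P(B) = 11/30
P(A|B) = P(A ∩ B) / P(B) = (3/10) / (11/30) = 9/11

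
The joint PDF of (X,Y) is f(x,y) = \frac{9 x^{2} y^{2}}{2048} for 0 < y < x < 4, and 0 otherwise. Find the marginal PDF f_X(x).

f_X(x) = ∫_0^x \frac{9 x^{2} y^{2}}{2048} dy = \frac{3 x^{5}}{2048}
for 0 < x < 4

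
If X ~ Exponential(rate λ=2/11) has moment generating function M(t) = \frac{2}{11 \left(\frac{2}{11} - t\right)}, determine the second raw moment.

To find E[X^2], compute M^(2)(0):
M^(1)(t) = \frac{2}{11 \left(\frac{2}{11} - t\right)^{2}}
M^(2)(t) = \frac{4}{11 \left(\frac{2}{11} - t\right)^{3}}
M^(2)(0) = \frac{121}{2}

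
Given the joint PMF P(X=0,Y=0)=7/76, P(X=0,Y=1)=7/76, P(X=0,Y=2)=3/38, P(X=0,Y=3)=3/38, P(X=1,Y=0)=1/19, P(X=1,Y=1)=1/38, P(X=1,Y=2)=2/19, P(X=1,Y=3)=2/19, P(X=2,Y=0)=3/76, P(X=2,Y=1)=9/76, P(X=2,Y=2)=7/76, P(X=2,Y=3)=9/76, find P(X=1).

P(X=1) = P(X=1,Y=0) + P(X=1,Y=1) + P(X=1,Y=2) + P(X=1,Y=3)
= 1/19 + 1/38 + 2/19 + 2/19
= 11/38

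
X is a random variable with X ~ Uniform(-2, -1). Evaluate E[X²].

Using the identity E[X²] = Var(X) + (E[X])²:
E[X] = - \frac{3}{2}
Var(X) = \frac{1}{12}
E[X²] = \frac{1}{12} + (- \frac{3}{2})²
= \frac{7}{3}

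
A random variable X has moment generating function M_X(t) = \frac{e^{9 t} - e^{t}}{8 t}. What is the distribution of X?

The MGF M(t) = \frac{e^{9 t} - e^{t}}{8 t} is the standard form for the Uniform distribution.
Comparing with the known MGF formula identifies: Uniform(1, 9)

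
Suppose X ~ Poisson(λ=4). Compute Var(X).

For X ~ Poisson(λ=4):
Var(X) = 4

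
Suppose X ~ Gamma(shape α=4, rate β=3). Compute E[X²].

Using the identity E[X²] = Var(X) + (E[X])²:
E[X] = \frac{4}{3}
Var(X) = \frac{4}{9}
E[X²] = \frac{4}{9} + (\frac{4}{3})²
= \frac{20}{9}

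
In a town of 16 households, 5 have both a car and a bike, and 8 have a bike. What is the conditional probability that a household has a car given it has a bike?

P(A ∩ B) = 5/16
P(B) = 8/16 = 1/2
P(A|B) = P(A ∩ B) / P(B) = (5/16) / (1/2) = 5/8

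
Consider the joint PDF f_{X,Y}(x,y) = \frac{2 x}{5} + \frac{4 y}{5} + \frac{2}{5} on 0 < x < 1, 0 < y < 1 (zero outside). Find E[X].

E[X] = ∫_0^1 ∫_0^1 x × f(x,y) dy dx
= ∫_0^1 ∫_0^1 x × (\frac{2 x}{5} + \frac{4 y}{5} + \frac{2}{5}) dy dx
= \frac{8}{15}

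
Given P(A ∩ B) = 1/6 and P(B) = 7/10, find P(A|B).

P(A|B) = P(A ∩ B) / P(B)
= (1/6) / (7/10)
= 5/21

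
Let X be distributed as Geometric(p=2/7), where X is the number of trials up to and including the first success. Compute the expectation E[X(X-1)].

E[X(X-1)] = E[X² - X] = E[X²] - E[X]
E[X] = \frac{7}{2}
E[X²] = Var(X) + (E[X])² = \frac{35}{4} + (\frac{7}{2})² = 21
E[X(X-1)] = 21 - \frac{7}{2} = \frac{35}{2}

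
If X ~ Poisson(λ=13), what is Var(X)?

For X ~ Poisson(λ=13):
Var(X) = 13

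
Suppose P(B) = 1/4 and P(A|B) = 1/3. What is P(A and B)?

By definition, P(A|B) = P(A ∩ B) / P(B)
So P(A ∩ B) = P(A|B) × P(B)
= 1/3 × 1/4
= 1/12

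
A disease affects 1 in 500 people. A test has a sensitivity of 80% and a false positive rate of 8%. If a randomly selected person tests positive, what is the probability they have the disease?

Let D = the rare event, + = positive/flagged.
P(D) = 1/500
P(+|D) = 80/100 = 4/5
P(+|D') = 8/100 = 2/25
P(+) = P(+|D)P(D) + P(+|D')P(D')
     = \frac{4}{5} × \frac{1}{500} + \frac{2}{25} × \frac{499}{500}
     = \frac{509}{6250}
P(D|+) = P(+|D)P(D)/P(+) = \frac{10}{509}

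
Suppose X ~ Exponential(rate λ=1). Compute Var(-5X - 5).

For X ~ Exponential(rate λ=1):
Var(X) = 1
Var(-5X - 5) = (-5)² × Var(X) = 25 × 1 = 25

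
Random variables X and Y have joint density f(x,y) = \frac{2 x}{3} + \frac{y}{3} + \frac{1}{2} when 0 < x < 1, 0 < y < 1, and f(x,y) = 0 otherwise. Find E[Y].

E[Y] = ∫_0^1 ∫_0^1 y × f(x,y) dx dy
= \frac{19}{36}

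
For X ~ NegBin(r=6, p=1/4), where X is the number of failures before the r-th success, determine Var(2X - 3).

For X ~ NegBin(r=6, p=1/4), where X is the number of failures before the r-th success:
Var(X) = 72
Var(2X - 3) = (2)² × Var(X) = 4 × 72 = 288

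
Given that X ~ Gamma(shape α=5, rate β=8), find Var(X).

For X ~ Gamma(shape α=5, rate β=8):
Var(X) = \frac{5}{64}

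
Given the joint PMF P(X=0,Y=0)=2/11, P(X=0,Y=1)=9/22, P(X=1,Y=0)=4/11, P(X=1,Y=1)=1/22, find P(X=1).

P(X=1) = P(X=1,Y=0) + P(X=1,Y=1)
= 4/11 + 1/22
= 9/22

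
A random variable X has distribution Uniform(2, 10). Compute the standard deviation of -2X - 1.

For X ~ Uniform(2, 10):
Var(X) = \frac{16}{3}
SD(X) = √(Var(X)) = √(\frac{16}{3}) = \frac{4 \sqrt{3}}{3}
SD(-2X - 1) = |-2| × SD(X) = 2 × \frac{4 \sqrt{3}}{3} = \frac{8 \sqrt{3}}{3}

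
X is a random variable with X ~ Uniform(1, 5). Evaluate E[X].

For X ~ Uniform(1, 5), the expected value is:
E[X] = 3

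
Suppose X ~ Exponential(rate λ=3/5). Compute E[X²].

Using the identity E[X²] = Var(X) + (E[X])²:
E[X] = \frac{5}{3}
Var(X) = \frac{25}{9}
E[X²] = \frac{25}{9} + (\frac{5}{3})²
= \frac{50}{9}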